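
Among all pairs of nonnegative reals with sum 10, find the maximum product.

25

With x + y = 10, the product is P(x) = x(10 − x).
P'(x) = 10 − 2x = 0 gives x = 5; P'' = −2 < 0, so this is the maximum.
P = 5·5 = 25.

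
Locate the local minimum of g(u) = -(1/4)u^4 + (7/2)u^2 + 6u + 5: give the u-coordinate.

Critical points: g'(u) = -u^3 + 7u + 6 vanishes at u = -2, -1, 3.
g''(u) = -3u^2 + 7. g''(-2) = -5 < 0 ⇒ local maximum; g''(-1) = 4 > 0 ⇒ local minimum; g''(3) = -20 < 0 ⇒ local maximum.
Thus g has its local minimum at u = -1, with value 9/4.

-1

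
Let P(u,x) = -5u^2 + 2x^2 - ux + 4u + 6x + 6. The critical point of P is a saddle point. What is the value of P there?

∂P/∂u = -10u - x + 4 = 0 and ∂P/∂x = -u + 4x + 6 = 0, so (u, x) = (22/41, -56/41).
The Hessian has P_{uu} = -10, P_{xx} = 4, P_{ux} = -1, giving D = -41 < 0, so the point is a saddle point.
P(22/41, -56/41) = 122/41.

122/41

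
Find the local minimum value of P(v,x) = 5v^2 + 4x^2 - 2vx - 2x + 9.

166/19

∂P/∂v = 10v - 2x = 0 and ∂P/∂x = -2v + 8x - 2 = 0, so (v, x) = (1/19, 5/19).
The Hessian has P_{vv} = 10, P_{xx} = 8, P_{vx} = -2, giving D = 76 > 0 with P_{vv} > 0, so the point is a local minimum.
P(1/19, 5/19) = 166/19.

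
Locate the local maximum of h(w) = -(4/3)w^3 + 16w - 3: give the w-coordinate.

2

h'(w) = -4w^2 + 16 = 0 at w = -2, 2.
Since h''(w) = -8w, we get h''(-2) = 16 > 0 ⇒ local minimum; h''(2) = -16 < 0 ⇒ local maximum.
Thus h has its local maximum at w = 2, with value 55/3.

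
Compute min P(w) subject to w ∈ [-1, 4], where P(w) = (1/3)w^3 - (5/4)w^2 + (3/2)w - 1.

-49/12

The derivative is w^2 - (5/2)w + 3/2, which vanishes at w = 1 and w = 3/2.
Candidates: P(-1) = -49/12; P(1) = -5/12; P(3/2) = -7/16; P(4) = 19/3.
Hence the absolute minimum is -49/12 at w = -1.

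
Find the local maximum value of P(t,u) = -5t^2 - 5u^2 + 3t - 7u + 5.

∂P/∂t = -10t + 3 = 0 and ∂P/∂u = -10u - 7 = 0, so (t, u) = (3/10, -7/10).
The Hessian has P_{tt} = -10, P_{uu} = -10, P_{tu} = 0, giving D = 100 > 0 with P_{tt} < 0, so the point is a local maximum.
P(3/10, -7/10) = 79/10.

79/10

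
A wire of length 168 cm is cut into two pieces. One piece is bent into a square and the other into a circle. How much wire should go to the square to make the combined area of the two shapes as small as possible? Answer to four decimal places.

Let x be the length used for the square. Square side x/4; circle radius (168−x)/(2π).
A(x) = (x/4)² + π·((168−x)/(2π))² = x²/16 + (168−x)²/(4π) for 0 ≤ x ≤ 168. A'(x) = x/8 − (168−x)/(2π) = 0 gives x = 4·168/(π+4) ≈ 94.0967.
A'' = 1/8 + 1/(2π) > 0, so this gives the minimum combined area; x ≈ 94.0967 cm to the square.

94.0967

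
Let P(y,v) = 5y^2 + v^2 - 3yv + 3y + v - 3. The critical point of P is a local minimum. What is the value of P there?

-56/11

∂P/∂y = 10y - 3v + 3 = 0 and ∂P/∂v = -3y + 2v + 1 = 0, so (y, v) = (-9/11, -19/11).
The Hessian has P_{yy} = 10, P_{vv} = 2, P_{yv} = -3, giving D = 11 > 0 with P_{yy} > 0, so the point is a local minimum.
P(-9/11, -19/11) = -56/11.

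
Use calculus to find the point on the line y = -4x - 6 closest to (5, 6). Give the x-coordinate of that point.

-43/17

Minimize D(x)^2 = (x - 5)^2 + (-4x - 12)^2.
d/dx[D^2] = 2(x - 5) + 2·(-4)·(-4x - 12) = 0 ⇒ x = -43/17.
Then y = 70/17 and the distance is √(1024/17) ≈ 7.7611.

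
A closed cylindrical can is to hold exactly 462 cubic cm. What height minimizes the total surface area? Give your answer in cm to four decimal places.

With radius r and height h, πr²h = 462 so h = 462/(πr²), and S(r) = 2πr² + 2πrh = 2πr² + 2·462/r.
S'(r) = 4πr − 2·462/r² = 0 ⇒ r³ = 462/(2π), so r ≈ 4.1894 and h = 2r ≈ 8.3788.
S''(r) = 4π + 4·462/r³ > 0, so this is the minimum; S ≈ 330.8333.

8.3788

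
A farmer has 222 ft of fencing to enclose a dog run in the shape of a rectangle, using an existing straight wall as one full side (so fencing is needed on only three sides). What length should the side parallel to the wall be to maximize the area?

111

Let the sides perpendicular to the wall have length x and the parallel side y, so 2x + y = 222 and the area is A = xy = x(222 − 2x).
A'(x) = 222 − 4x = 0 gives x = 111/2, and A''(x) = −4 < 0 confirms a maximum.
Then y = 222 − 2·111/2 = 111 and A = 12321/2.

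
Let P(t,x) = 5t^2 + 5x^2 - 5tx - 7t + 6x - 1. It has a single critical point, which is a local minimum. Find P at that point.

-58/15

∂P/∂t = 10t - 5x - 7 = 0 and ∂P/∂x = -5t + 10x + 6 = 0, so (t, x) = (8/15, -1/3).
The Hessian has P_{tt} = 10, P_{xx} = 10, P_{tx} = -5, giving D = 75 > 0 with P_{tt} > 0, so the point is a local minimum.
P(8/15, -1/3) = -58/15.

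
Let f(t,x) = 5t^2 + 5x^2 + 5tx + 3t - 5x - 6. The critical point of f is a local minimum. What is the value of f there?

-139/15

∂f/∂t = 10t + 5x + 3 = 0 and ∂f/∂x = 5t + 10x - 5 = 0, so (t, x) = (-11/15, 13/15).
The Hessian has f_{tt} = 10, f_{xx} = 10, f_{tx} = 5, giving D = 75 > 0 with f_{tt} > 0, so the point is a local minimum.
f(-11/15, 13/15) = -139/15.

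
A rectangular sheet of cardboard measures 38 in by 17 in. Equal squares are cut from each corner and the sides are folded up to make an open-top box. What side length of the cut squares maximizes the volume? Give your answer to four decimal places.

With cut size x, the volume is V(x) = x(38 − 2x)(17 − 2x) for 0 < x < 8.5.
V'(x) = 12x^2 − 220x + 646. Setting V'(x) = 0 gives x ≈ 3.6717 (the root in (0, 8.5)).
V''(x) = 24x − 220 is negative there, so this is the maximum; V ≈ 1086.9646.

3.6717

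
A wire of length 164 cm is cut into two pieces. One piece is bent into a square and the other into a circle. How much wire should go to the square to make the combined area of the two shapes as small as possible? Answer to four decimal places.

Let x be the length used for the square. Square side x/4; circle radius (164−x)/(2π).
A(x) = (x/4)² + π·((164−x)/(2π))² = x²/16 + (164−x)²/(4π) for 0 ≤ x ≤ 164. A'(x) = x/8 − (164−x)/(2π) = 0 gives x = 4·164/(π+4) ≈ 91.8563.
A'' = 1/8 + 1/(2π) > 0, so this gives the minimum combined area; x ≈ 91.8563 cm to the square.

91.8563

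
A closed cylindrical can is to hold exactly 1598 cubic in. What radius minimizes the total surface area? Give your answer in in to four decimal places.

With radius r and height h, πr²h = 1598 so h = 1598/(πr²), and S(r) = 2πr² + 2πrh = 2πr² + 2·1598/r.
S'(r) = 4πr − 2·1598/r² = 0 ⇒ r³ = 1598/(2π), so r ≈ 6.3358 and h = 2r ≈ 12.6715.
S''(r) = 4π + 4·1598/r³ > 0, so this is the minimum; S ≈ 756.6570.

6.3358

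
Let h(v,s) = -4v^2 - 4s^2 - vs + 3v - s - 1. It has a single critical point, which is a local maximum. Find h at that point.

-20/63

∂h/∂v = -8v - s + 3 = 0 and ∂h/∂s = -v - 8s - 1 = 0, so (v, s) = (25/63, -11/63).
The Hessian has h_{vv} = -8, h_{ss} = -8, h_{vs} = -1, giving D = 63 > 0 with h_{vv} < 0, so the point is a local maximum.
h(25/63, -11/63) = -20/63.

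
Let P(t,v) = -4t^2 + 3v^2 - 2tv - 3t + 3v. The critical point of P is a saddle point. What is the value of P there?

∂P/∂t = -8t - 2v - 3 = 0 and ∂P/∂v = -2t + 6v + 3 = 0, so (t, v) = (-3/13, -15/26).
The Hessian has P_{tt} = -8, P_{vv} = 6, P_{tv} = -2, giving D = -52 < 0, so the point is a saddle point.
P(-3/13, -15/26) = -27/52.

-27/52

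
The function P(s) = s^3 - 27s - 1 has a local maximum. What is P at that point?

53

P'(s) = 3s^2 - 27 = 0 at s = -3, 3.
Second-derivative test with P''(s) = 6s: P''(-3) = -18 < 0 ⇒ local maximum; P''(3) = 18 > 0 ⇒ local minimum.
Thus P has its local maximum at s = -3, with value 53.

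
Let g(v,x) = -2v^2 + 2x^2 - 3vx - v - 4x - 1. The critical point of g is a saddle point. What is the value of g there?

-43/25

∂g/∂v = -4v - 3x - 1 = 0 and ∂g/∂x = -3v + 4x - 4 = 0, so (v, x) = (-16/25, 13/25).
The Hessian has g_{vv} = -4, g_{xx} = 4, g_{vx} = -3, giving D = -25 < 0, so the point is a saddle point.
g(-16/25, 13/25) = -43/25.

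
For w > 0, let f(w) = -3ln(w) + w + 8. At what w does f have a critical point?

3

f'(w) = -3/w + 1 = 0 gives w = 3.
f''(w) = 3/w², which is positive for w > 0, so this is a local minimum.
f(3) = -3·ln(3) + 3 + 8 ≈ 7.7042.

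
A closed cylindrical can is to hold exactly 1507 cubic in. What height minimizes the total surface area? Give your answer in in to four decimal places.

With radius r and height h, πr²h = 1507 so h = 1507/(πr²), and S(r) = 2πr² + 2πrh = 2πr² + 2·1507/r.
S'(r) = 4πr − 2·1507/r² = 0 ⇒ r³ = 1507/(2π), so r ≈ 6.2131 and h = 2r ≈ 12.4263.
S''(r) = 4π + 4·1507/r³ > 0, so this is the minimum; S ≈ 727.6514.

12.4263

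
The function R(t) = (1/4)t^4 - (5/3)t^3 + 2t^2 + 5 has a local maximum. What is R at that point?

R'(t) = t^3 - 5t^2 + 4t = 0 at t = 0, 1, 4.
Since R''(t) = 3t^2 - 10t + 4, we get R''(0) = 4 > 0 ⇒ local minimum; R''(1) = -3 < 0 ⇒ local maximum; R''(4) = 12 > 0 ⇒ local minimum.
Thus R has its local maximum at t = 1, with value 67/12.

67/12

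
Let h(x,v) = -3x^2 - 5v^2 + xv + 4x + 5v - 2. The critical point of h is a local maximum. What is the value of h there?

57/59

∂h/∂x = -6x + v + 4 = 0 and ∂h/∂v = x - 10v + 5 = 0, so (x, v) = (45/59, 34/59).
The Hessian has h_{xx} = -6, h_{vv} = -10, h_{xv} = 1, giving D = 59 > 0 with h_{xx} < 0, so the point is a local maximum.
h(45/59, 34/59) = 57/59.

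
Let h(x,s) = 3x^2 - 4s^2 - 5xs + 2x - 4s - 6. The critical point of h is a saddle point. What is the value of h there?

-446/73

∂h/∂x = 6x - 5s + 2 = 0 and ∂h/∂s = -5x - 8s - 4 = 0, so (x, s) = (-36/73, -14/73).
The Hessian has h_{xx} = 6, h_{ss} = -8, h_{xs} = -5, giving D = -73 < 0, so the point is a saddle point.
h(-36/73, -14/73) = -446/73.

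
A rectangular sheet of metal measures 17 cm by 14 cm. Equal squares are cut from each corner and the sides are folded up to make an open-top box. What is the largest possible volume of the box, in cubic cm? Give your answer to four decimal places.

With cut size x, the volume is V(x) = x(17 − 2x)(14 − 2x) for 0 < x < 7.
V'(x) = 12x^2 − 124x + 238. Setting V'(x) = 0 gives x ≈ 2.5473 (the root in (0, 7)).
V''(x) = 24x − 124 is negative there, so this is the maximum; V ≈ 270.0707.

270.0707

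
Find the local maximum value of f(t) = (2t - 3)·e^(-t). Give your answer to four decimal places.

0.1642

By the product rule, f'(t) = (-2t + 5)·e^(-t). Since e^(-t) > 0, the only critical point is t = 5/2.
f''(5/2) has the same sign as -2 < 0, so this is a local maximum.
f(5/2) = (2)·e^(-5/2) ≈ 0.1642.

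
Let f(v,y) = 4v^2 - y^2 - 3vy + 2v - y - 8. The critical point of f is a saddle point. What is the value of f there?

-206/25

∂f/∂v = 8v - 3y + 2 = 0 and ∂f/∂y = -3v - 2y - 1 = 0, so (v, y) = (-7/25, -2/25).
The Hessian has f_{vv} = 8, f_{yy} = -2, f_{vy} = -3, giving D = -25 < 0, so the point is a saddle point.
f(-7/25, -2/25) = -206/25.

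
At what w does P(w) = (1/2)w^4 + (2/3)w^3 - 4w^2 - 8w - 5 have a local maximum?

-1

P'(w) = 2w^3 + 2w^2 - 8w - 8. Setting P'(w) = 0 gives w ∈ {-2, -1, 2}.
Second-derivative test with P''(w) = 6w^2 + 4w - 8: P''(-2) = 8 > 0 ⇒ local minimum; P''(-1) = -6 < 0 ⇒ local maximum; P''(2) = 24 > 0 ⇒ local minimum.
Thus P has its local maximum at w = -1, with value -7/6.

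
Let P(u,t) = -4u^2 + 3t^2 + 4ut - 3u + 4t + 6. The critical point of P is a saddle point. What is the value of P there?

∂P/∂u = -8u + 4t - 3 = 0 and ∂P/∂t = 4u + 6t + 4 = 0, so (u, t) = (-17/32, -5/16).
The Hessian has P_{uu} = -8, P_{tt} = 6, P_{ut} = 4, giving D = -64 < 0, so the point is a saddle point.
P(-17/32, -5/16) = 395/64.

395/64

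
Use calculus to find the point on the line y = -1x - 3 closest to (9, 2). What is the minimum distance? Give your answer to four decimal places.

Minimize D(x)^2 = (x - 9)^2 + (-x - 5)^2.
d/dx[D^2] = 2(x - 9) + 2·(-1)·(-x - 5) = 0 ⇒ x = 2.
Then y = -5 and the distance is √(98) ≈ 9.8995.

9.8995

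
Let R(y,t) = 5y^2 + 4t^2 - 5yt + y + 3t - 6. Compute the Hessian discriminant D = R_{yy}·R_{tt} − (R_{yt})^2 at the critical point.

∂R/∂y = 10y - 5t + 1 = 0 and ∂R/∂t = -5y + 8t + 3 = 0, so (y, t) = (-23/55, -7/11).
The Hessian has R_{yy} = 10, R_{tt} = 8, R_{yt} = -5, giving D = 55 > 0 with R_{yy} > 0, so the point is a local minimum.
D = (10)·(8) − (-5)^2 = 55.

55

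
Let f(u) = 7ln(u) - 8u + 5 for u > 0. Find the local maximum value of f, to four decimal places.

-2.9347

f'(u) = 7/u − 8 = 0 gives u = 7/8.
f''(u) = -7/u², which is negative for u > 0, so this is a local maximum.
f(7/8) = 7·ln(7/8) - 7 + 5 ≈ -2.9347.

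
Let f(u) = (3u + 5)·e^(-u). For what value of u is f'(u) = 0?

By the product rule, f'(u) = (-3u - 2)·e^(-u). Since e^(-u) > 0, the only critical point is u = -2/3.
f''(-2/3) has the same sign as -3 < 0, so this is a local maximum.
f(-2/3) = (3)·e^(2/3) ≈ 5.8432.

-2/3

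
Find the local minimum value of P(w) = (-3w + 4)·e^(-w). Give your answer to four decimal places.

Differentiating with the product rule gives P'(w) = (3w - 7)·e^(-w). Since e^(-w) > 0, the only critical point is w = 7/3.
P''(7/3) has the same sign as 3 > 0, so this is a local minimum.
P(7/3) = (-3)·e^(-7/3) ≈ -0.2909.

-0.2909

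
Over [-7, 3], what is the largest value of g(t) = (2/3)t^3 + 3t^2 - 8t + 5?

127/3

The derivative is 2t^2 + 6t - 8, which vanishes at t = -4 and t = 1.
Candidates: g(-7) = -62/3, g(-4) = 127/3, g(1) = 2/3, g(3) = 26.
Hence the absolute maximum is 127/3 at t = -4.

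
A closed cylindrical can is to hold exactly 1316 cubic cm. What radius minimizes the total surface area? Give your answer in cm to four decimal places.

5.9387

With radius r and height h, πr²h = 1316 so h = 1316/(πr²), and S(r) = 2πr² + 2πrh = 2πr² + 2·1316/r.
S'(r) = 4πr − 2·1316/r² = 0 ⇒ r³ = 1316/(2π), so r ≈ 5.9387 and h = 2r ≈ 11.8774.
S''(r) = 4π + 4·1316/r³ > 0, so this is the minimum; S ≈ 664.7910.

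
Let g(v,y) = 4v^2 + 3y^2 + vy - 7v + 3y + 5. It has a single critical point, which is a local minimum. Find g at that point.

31/47

∂g/∂v = 8v + y - 7 = 0 and ∂g/∂y = v + 6y + 3 = 0, so (v, y) = (45/47, -31/47).
The Hessian has g_{vv} = 8, g_{yy} = 6, g_{vy} = 1, giving D = 47 > 0 with g_{vv} > 0, so the point is a local minimum.
g(45/47, -31/47) = 31/47.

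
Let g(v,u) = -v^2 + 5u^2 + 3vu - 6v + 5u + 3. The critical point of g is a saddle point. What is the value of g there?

∂g/∂v = -2v + 3u - 6 = 0 and ∂g/∂u = 3v + 10u + 5 = 0, so (v, u) = (-75/29, 8/29).
The Hessian has g_{vv} = -2, g_{uu} = 10, g_{vu} = 3, giving D = -29 < 0, so the point is a saddle point.
g(-75/29, 8/29) = 332/29.

332/29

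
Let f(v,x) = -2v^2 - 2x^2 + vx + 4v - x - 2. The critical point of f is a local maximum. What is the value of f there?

0

∂f/∂v = -4v + x + 4 = 0 and ∂f/∂x = v - 4x - 1 = 0, so (v, x) = (1, 0).
The Hessian has f_{vv} = -4, f_{xx} = -4, f_{vx} = 1, giving D = 15 > 0 with f_{vv} < 0, so the point is a local maximum.
f(1, 0) = 0.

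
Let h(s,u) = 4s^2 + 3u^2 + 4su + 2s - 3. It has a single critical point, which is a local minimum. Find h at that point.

-27/8

∂h/∂s = 8s + 4u + 2 = 0 and ∂h/∂u = 4s + 6u = 0, so (s, u) = (-3/8, 1/4).
The Hessian has h_{ss} = 8, h_{uu} = 6, h_{su} = 4, giving D = 32 > 0 with h_{ss} > 0, so the point is a local minimum.
h(-3/8, 1/4) = -27/8.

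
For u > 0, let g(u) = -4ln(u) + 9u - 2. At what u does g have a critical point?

4/9

g'(u) = -4/u + 9 = 0 gives u = 4/9.
g''(u) = 4/u², which is positive for u > 0, so this is a local minimum.
g(4/9) = -4·ln(4/9) + 4 - 2 ≈ 5.2437.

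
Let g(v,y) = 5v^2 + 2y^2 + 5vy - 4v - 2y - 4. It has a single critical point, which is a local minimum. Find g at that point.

∂g/∂v = 10v + 5y - 4 = 0 and ∂g/∂y = 5v + 4y - 2 = 0, so (v, y) = (2/5, 0).
The Hessian has g_{vv} = 10, g_{yy} = 4, g_{vy} = 5, giving D = 15 > 0 with g_{vv} > 0, so the point is a local minimum.
g(2/5, 0) = -24/5.

-24/5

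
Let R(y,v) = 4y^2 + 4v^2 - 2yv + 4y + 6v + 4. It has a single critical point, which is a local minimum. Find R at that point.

-4/15

∂R/∂y = 8y - 2v + 4 = 0 and ∂R/∂v = -2y + 8v + 6 = 0, so (y, v) = (-11/15, -14/15).
The Hessian has R_{yy} = 8, R_{vv} = 8, R_{yv} = -2, giving D = 60 > 0 with R_{yy} > 0, so the point is a local minimum.
R(-11/15, -14/15) = -4/15.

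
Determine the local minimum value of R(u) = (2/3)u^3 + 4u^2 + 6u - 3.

-17/3

R'(u) = 2u^2 + 8u + 6 = 0 at u = -3, -1.
Second-derivative test with R''(u) = 4u + 8: R''(-3) = -4 < 0 ⇒ local maximum; R''(-1) = 4 > 0 ⇒ local minimum.
The local minimum is R(-1) = -17/3.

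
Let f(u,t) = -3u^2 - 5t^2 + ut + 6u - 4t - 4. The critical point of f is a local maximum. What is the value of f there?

∂f/∂u = -6u + t + 6 = 0 and ∂f/∂t = u - 10t - 4 = 0, so (u, t) = (56/59, -18/59).
The Hessian has f_{uu} = -6, f_{tt} = -10, f_{ut} = 1, giving D = 59 > 0 with f_{uu} < 0, so the point is a local maximum.
f(56/59, -18/59) = -32/59.

-32/59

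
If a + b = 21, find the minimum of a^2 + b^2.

441/2

With a + b = 21, a^2 + b^2 = a^2 + (21 − a)^2.
The derivative 2a − 2(21 − a) = 4a − 42 vanishes at a = 21/2; second derivative 4 > 0, a minimum.
The minimum is 2·(21/2)^2 = 441/2.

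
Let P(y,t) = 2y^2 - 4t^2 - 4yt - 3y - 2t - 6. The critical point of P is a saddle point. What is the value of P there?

-73/12

∂P/∂y = 4y - 4t - 3 = 0 and ∂P/∂t = -4y - 8t - 2 = 0, so (y, t) = (1/3, -5/12).
The Hessian has P_{yy} = 4, P_{tt} = -8, P_{yt} = -4, giving D = -48 < 0, so the point is a saddle point.
P(1/3, -5/12) = -73/12.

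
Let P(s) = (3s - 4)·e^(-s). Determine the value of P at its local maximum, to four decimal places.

P'(s) = 3·e^(-s) + (3s - 4)·(-1)·e^(-s) = (-3s + 7)·e^(-s). Since e^(-s) > 0, the only critical point is s = 7/3.
P''(7/3) has the same sign as -3 < 0, so this is a local maximum.
P(7/3) = (3)·e^(-7/3) ≈ 0.2909.

0.2909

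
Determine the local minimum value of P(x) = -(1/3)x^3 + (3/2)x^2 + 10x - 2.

Critical points: P'(x) = -x^2 + 3x + 10 vanishes at x = -2, 5.
Second-derivative test with P''(x) = -2x + 3: P''(-2) = 7 > 0 ⇒ local minimum; P''(5) = -7 < 0 ⇒ local maximum.
The local minimum is P(-2) = -40/3.

-40/3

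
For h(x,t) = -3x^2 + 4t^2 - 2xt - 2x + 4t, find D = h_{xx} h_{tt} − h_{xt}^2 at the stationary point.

∂h/∂x = -6x - 2t - 2 = 0 and ∂h/∂t = -2x + 8t + 4 = 0, so (x, t) = (-2/13, -7/13).
The Hessian has h_{xx} = -6, h_{tt} = 8, h_{xt} = -2, giving D = -52 < 0, so the point is a saddle point.
D = (-6)·(8) − (-2)^2 = -52.

-52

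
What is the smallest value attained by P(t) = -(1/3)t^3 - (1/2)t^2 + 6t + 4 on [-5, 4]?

P'(t) = -t^2 - t + 6, which vanishes at t = -3 and t = 2.
Evaluating at the critical points and endpoints: P(-5) = 19/6, P(-3) = -19/2, P(2) = 34/3, P(4) = -4/3.
So the minimum is P(-3) = -19/2.

-19/2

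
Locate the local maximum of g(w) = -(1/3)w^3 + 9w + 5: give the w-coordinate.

3

g'(w) = -w^2 + 9 = 0 at w = -3, 3.
Second-derivative test with g''(w) = -2w: g''(-3) = 6 > 0 ⇒ local minimum; g''(3) = -6 < 0 ⇒ local maximum.
The local maximum is g(3) = 23.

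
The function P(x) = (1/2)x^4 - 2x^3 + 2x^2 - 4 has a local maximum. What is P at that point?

Critical points: P'(x) = 2x^3 - 6x^2 + 4x vanishes at x = 0, 1, 2.
Since P''(x) = 6x^2 - 12x + 4, we get P''(0) = 4 > 0 ⇒ local minimum; P''(1) = -2 < 0 ⇒ local maximum; P''(2) = 4 > 0 ⇒ local minimum.
The local maximum is P(1) = -7/2.

-7/2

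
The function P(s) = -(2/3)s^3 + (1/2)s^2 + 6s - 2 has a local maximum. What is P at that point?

P'(s) = -2s^2 + s + 6 = 0 at s = -3/2, 2.
Second-derivative test with P''(s) = -4s + 1: P''(-3/2) = 7 > 0 ⇒ local minimum; P''(2) = -7 < 0 ⇒ local maximum.
Thus P has its local maximum at s = 2, with value 20/3.

20/3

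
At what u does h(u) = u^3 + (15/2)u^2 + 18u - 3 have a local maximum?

Critical points: h'(u) = 3u^2 + 15u + 18 vanishes at u = -3, -2.
Since h''(u) = 6u + 15, we get h''(-3) = -3 < 0 ⇒ local maximum; h''(-2) = 3 > 0 ⇒ local minimum.
The local maximum is h(-3) = -33/2.

-3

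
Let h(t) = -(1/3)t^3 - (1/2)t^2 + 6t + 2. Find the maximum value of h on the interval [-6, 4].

20

h'(t) = -t^2 - t + 6, which vanishes at t = -3 and t = 2.
Evaluating at the critical points and endpoints: h(-6) = 20, h(-3) = -23/2, h(2) = 28/3, h(4) = -10/3.
So the maximum is h(-6) = 20.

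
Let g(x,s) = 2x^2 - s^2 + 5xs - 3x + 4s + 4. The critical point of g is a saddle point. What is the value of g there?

215/33

∂g/∂x = 4x + 5s - 3 = 0 and ∂g/∂s = 5x - 2s + 4 = 0, so (x, s) = (-14/33, 31/33).
The Hessian has g_{xx} = 4, g_{ss} = -2, g_{xs} = 5, giving D = -33 < 0, so the point is a saddle point.
g(-14/33, 31/33) = 215/33.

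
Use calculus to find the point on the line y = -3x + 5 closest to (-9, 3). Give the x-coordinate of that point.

Minimize D(x)^2 = (x + 9)^2 + (-3x + 2)^2.
d/dx[D^2] = 2(x + 9) + 2·(-3)·(-3x + 2) = 0 ⇒ x = -3/10.
Then y = 59/10 and the distance is √(841/10) ≈ 9.1706.

-3/10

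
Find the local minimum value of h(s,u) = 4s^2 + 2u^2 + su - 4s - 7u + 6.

∂h/∂s = 8s + u - 4 = 0 and ∂h/∂u = s + 4u - 7 = 0, so (s, u) = (9/31, 52/31).
The Hessian has h_{ss} = 8, h_{uu} = 4, h_{su} = 1, giving D = 31 > 0 with h_{ss} > 0, so the point is a local minimum.
h(9/31, 52/31) = -14/31.

-14/31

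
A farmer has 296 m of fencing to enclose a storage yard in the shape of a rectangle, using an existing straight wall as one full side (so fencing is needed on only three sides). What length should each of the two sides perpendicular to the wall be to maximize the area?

Let the sides perpendicular to the wall have length x and the parallel side y, so 2x + y = 296 and the area is A = xy = x(296 − 2x).
A'(x) = 296 − 4x = 0 gives x = 74, and A''(x) = −4 < 0 confirms a maximum.
Then y = 296 − 2·74 = 148 and A = 10952.

74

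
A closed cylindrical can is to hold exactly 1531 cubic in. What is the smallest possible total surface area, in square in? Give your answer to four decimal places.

735.3566

With radius r and height h, πr²h = 1531 so h = 1531/(πr²), and S(r) = 2πr² + 2πrh = 2πr² + 2·1531/r.
S'(r) = 4πr − 2·1531/r² = 0 ⇒ r³ = 1531/(2π), so r ≈ 6.2459 and h = 2r ≈ 12.4919.
S''(r) = 4π + 4·1531/r³ > 0, so this is the minimum; S ≈ 735.3566.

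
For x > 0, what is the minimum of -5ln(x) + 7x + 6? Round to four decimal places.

12.6824

g'(x) = -5/x + 7 = 0 gives x = 5/7.
g''(x) = 5/x², which is positive for x > 0, so this is a local minimum.
g(5/7) = -5·ln(5/7) + 5 + 6 ≈ 12.6824.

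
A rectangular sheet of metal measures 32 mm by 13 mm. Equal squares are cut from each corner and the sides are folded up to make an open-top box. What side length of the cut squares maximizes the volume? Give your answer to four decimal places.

With cut size x, the volume is V(x) = x(32 − 2x)(13 − 2x) for 0 < x < 6.5.
V'(x) = 12x^2 − 180x + 416. Setting V'(x) = 0 gives x ≈ 2.8542 (the root in (0, 6.5)).
V''(x) = 24x − 180 is negative there, so this is the maximum; V ≈ 547.1725.

2.8542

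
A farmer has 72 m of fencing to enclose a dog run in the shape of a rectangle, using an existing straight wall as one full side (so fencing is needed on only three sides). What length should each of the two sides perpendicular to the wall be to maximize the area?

Let the sides perpendicular to the wall have length x and the parallel side y, so 2x + y = 72 and the area is A = xy = x(72 − 2x).
A'(x) = 72 − 4x = 0 gives x = 18, and A''(x) = −4 < 0 confirms a maximum.
Then y = 72 − 2·18 = 36 and A = 648.

18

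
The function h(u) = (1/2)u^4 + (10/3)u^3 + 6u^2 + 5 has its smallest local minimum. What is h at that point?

h'(u) = 2u^3 + 10u^2 + 12u = 0 at u = -3, -2, 0.
Second-derivative test with h''(u) = 6u^2 + 20u + 12: h''(-3) = 6 > 0 ⇒ local minimum; h''(-2) = -4 < 0 ⇒ local maximum; h''(0) = 12 > 0 ⇒ local minimum.
So the smallest local minimum value is h(0) = 5.

5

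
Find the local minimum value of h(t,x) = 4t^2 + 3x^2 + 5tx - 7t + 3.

-78/23

∂h/∂t = 8t + 5x - 7 = 0 and ∂h/∂x = 5t + 6x = 0, so (t, x) = (42/23, -35/23).
The Hessian has h_{tt} = 8, h_{xx} = 6, h_{tx} = 5, giving D = 23 > 0 with h_{tt} > 0, so the point is a local minimum.
h(42/23, -35/23) = -78/23.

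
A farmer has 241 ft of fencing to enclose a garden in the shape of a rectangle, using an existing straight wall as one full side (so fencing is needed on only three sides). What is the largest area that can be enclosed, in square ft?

58081/8

Let the sides perpendicular to the wall have length x and the parallel side y, so 2x + y = 241 and the area is A = xy = x(241 − 2x).
A'(x) = 241 − 4x = 0 gives x = 241/4, and A''(x) = −4 < 0 confirms a maximum.
Then y = 241 − 2·241/4 = 241/2 and A = 58081/8.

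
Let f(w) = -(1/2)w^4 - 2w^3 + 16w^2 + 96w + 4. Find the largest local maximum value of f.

Critical points: f'(w) = -2w^3 - 6w^2 + 32w + 96 vanishes at w = -4, -3, 4.
Since f''(w) = -6w^2 - 12w + 32, we get f''(-4) = -16 < 0 ⇒ local maximum; f''(-3) = 14 > 0 ⇒ local minimum; f''(4) = -112 < 0 ⇒ local maximum.
The largest local maximum is f(4) = 388.

388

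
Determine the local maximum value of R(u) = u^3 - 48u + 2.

R'(u) = 3u^2 - 48 = 0 at u = -4, 4.
Since R''(u) = 6u, we get R''(-4) = -24 < 0 ⇒ local maximum; R''(4) = 24 > 0 ⇒ local minimum.
Thus R has its local maximum at u = -4, with value 130.

130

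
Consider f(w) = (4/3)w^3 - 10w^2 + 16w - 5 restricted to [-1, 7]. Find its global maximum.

Differentiating, f'(w) = 4w^2 - 20w + 16; which vanishes at w = 1 and w = 4.
Candidates: f(-1) = -97/3; f(1) = 7/3; f(4) = -47/3; f(7) = 223/3.
Hence the absolute maximum is 223/3 at w = 7.

223/3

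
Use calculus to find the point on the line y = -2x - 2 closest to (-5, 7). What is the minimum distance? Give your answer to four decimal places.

0.4472

Minimize D(x)^2 = (x + 5)^2 + (-2x - 9)^2.
d/dx[D^2] = 2(x + 5) + 2·(-2)·(-2x - 9) = 0 ⇒ x = -23/5.
Then y = 36/5 and the distance is √(1/5) ≈ 0.4472.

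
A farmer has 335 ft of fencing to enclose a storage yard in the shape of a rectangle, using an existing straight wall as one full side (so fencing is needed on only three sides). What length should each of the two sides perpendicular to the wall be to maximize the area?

335/4

Let the sides perpendicular to the wall have length x and the parallel side y, so 2x + y = 335 and the area is A = xy = x(335 − 2x).
A'(x) = 335 − 4x = 0 gives x = 335/4, and A''(x) = −4 < 0 confirms a maximum.
Then y = 335 − 2·335/4 = 335/2 and A = 112225/8.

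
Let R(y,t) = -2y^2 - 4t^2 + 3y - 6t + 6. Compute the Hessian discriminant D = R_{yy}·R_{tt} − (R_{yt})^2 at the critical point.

32

∂R/∂y = -4y + 3 = 0 and ∂R/∂t = -8t - 6 = 0, so (y, t) = (3/4, -3/4).
The Hessian has R_{yy} = -4, R_{tt} = -8, R_{yt} = 0, giving D = 32 > 0 with R_{yy} < 0, so the point is a local maximum.
D = (-4)·(-8) − (0)^2 = 32.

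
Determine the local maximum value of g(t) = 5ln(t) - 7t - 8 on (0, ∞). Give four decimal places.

g'(t) = 5/t − 7 = 0 gives t = 5/7.
g''(t) = -5/t², which is negative for t > 0, so this is a local maximum.
g(5/7) = 5·ln(5/7) - 5 - 8 ≈ -14.6824.

-14.6824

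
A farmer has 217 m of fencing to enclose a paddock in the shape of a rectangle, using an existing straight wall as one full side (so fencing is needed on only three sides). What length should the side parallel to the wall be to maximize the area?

217/2

Let the sides perpendicular to the wall have length x and the parallel side y, so 2x + y = 217 and the area is A = xy = x(217 − 2x).
A'(x) = 217 − 4x = 0 gives x = 217/4, and A''(x) = −4 < 0 confirms a maximum.
Then y = 217 − 2·217/4 = 217/2 and A = 47089/8.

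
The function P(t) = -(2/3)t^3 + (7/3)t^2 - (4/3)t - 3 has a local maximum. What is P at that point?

P'(t) = -2t^2 + (14/3)t - 4/3 = 0 at t = 1/3, 2.
Second-derivative test with P''(t) = -4t + 14/3: P''(1/3) = 10/3 > 0 ⇒ local minimum; P''(2) = -10/3 < 0 ⇒ local maximum.
Thus P has its local maximum at t = 2, with value -5/3.

-5/3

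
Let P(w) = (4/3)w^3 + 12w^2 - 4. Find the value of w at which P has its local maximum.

P'(w) = 4w^2 + 24w = 0 at w = -6, 0.
Since P''(w) = 8w + 24, we get P''(-6) = -24 < 0 ⇒ local maximum; P''(0) = 24 > 0 ⇒ local minimum.
So the local maximum value is P(-6) = 140.

-6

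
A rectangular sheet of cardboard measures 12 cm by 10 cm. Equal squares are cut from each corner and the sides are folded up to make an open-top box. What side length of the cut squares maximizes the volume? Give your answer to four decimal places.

With cut size x, the volume is V(x) = x(12 − 2x)(10 − 2x) for 0 < x < 5.
V'(x) = 12x^2 − 88x + 120. Setting V'(x) = 0 gives x ≈ 1.8107 (the root in (0, 5)).
V''(x) = 24x − 88 is negative there, so this is the maximum; V ≈ 96.7706.

1.8107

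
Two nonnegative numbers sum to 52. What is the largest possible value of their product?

676

With x + y = 52, the product is P(x) = x(52 − x).
P'(x) = 52 − 2x = 0 gives x = 26; P'' = −2 < 0, so this is the maximum.
P = 26·26 = 676.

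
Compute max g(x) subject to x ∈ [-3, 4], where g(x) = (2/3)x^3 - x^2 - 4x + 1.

g'(x) = 2x^2 - 2x - 4, which vanishes at x = -1 and x = 2.
Compare values at every candidate in [-3, 4]: g(-3) = -14, g(-1) = 10/3, g(2) = -17/3, g(4) = 35/3.
So the maximum is g(4) = 35/3.

35/3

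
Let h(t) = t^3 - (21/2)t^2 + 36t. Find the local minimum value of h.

40

h'(t) = 3t^2 - 21t + 36 = 0 at t = 3, 4.
h''(t) = 6t - 21. h''(3) = -3 < 0 ⇒ local maximum; h''(4) = 3 > 0 ⇒ local minimum.
Thus h has its local minimum at t = 4, with value 40.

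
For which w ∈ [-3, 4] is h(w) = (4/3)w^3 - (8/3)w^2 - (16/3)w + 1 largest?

h'(w) = 4w^2 - (16/3)w - 16/3, which vanishes at w = -2/3 and w = 2.
Compare values at every candidate in [-3, 4]: h(-3) = -43,  h(-2/3) = 241/81,  h(2) = -29/3,  h(4) = 67/3.
So the maximum is h(4) = 67/3.

4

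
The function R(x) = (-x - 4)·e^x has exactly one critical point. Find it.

Differentiating with the product rule gives R'(x) = (-x - 5)·e^x. Since e^x > 0, the only critical point is x = -5.
R''(-5) has the same sign as -1 < 0, so this is a local maximum.
R(-5) = (1)·e^(-5) ≈ 0.0067.

-5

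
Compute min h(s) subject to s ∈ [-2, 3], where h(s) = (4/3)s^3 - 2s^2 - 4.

The derivative is 4s^2 - 4s, which vanishes at s = 0 and s = 1.
Candidates: h(-2) = -68/3,  h(0) = -4,  h(1) = -14/3,  h(3) = 14.
The minimum over the interval is -68/3, attained at s = -2.

-68/3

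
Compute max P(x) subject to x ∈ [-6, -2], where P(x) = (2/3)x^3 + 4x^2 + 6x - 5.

-5

The derivative is 2x^2 + 8x + 6, whose only zero in [-6, -2] is x = -3.
Compare values at every candidate in [-6, -2]: P(-6) = -41,  P(-3) = -5,  P(-2) = -19/3.
The maximum over the interval is -5, attained at x = -3.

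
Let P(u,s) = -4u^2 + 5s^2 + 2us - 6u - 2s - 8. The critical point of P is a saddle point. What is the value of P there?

∂P/∂u = -8u + 2s - 6 = 0 and ∂P/∂s = 2u + 10s - 2 = 0, so (u, s) = (-2/3, 1/3).
The Hessian has P_{uu} = -8, P_{ss} = 10, P_{us} = 2, giving D = -84 < 0, so the point is a saddle point.
P(-2/3, 1/3) = -19/3.

-19/3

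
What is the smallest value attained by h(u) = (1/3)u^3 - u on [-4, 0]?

-52/3

Differentiating, h'(u) = u^2 - 1; whose only zero in [-4, 0] is u = -1.
Evaluating at the critical points and endpoints: h(-4) = -52/3,  h(-1) = 2/3,  h(0) = 0.
Hence the absolute minimum is -52/3 at u = -4.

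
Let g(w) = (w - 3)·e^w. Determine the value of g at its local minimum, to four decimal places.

-7.3891

g'(w) = 1·e^w + (w - 3)·1·e^w = (w - 2)·e^w. Since e^w > 0, the only critical point is w = 2.
g''(2) has the same sign as 1 > 0, so this is a local minimum.
g(2) = (-1)·e^(2) ≈ -7.3891.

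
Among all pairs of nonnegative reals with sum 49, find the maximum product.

2401/4

With x + y = 49, the product is P(x) = x(49 − x).
P'(x) = 49 − 2x = 0 gives x = 49/2; P'' = −2 < 0, so this is the maximum.
P = 49/2·49/2 = 2401/4.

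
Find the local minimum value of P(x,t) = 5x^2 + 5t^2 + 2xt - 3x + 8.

241/32

∂P/∂x = 10x + 2t - 3 = 0 and ∂P/∂t = 2x + 10t = 0, so (x, t) = (5/16, -1/16).
The Hessian has P_{xx} = 10, P_{tt} = 10, P_{xt} = 2, giving D = 96 > 0 with P_{xx} > 0, so the point is a local minimum.
P(5/16, -1/16) = 241/32.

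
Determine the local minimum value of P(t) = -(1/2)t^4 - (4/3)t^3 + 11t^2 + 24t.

-73/6

P'(t) = -2t^3 - 4t^2 + 22t + 24. Setting P'(t) = 0 gives t ∈ {-4, -1, 3}.
Second-derivative test with P''(t) = -6t^2 - 8t + 22: P''(-4) = -42 < 0 ⇒ local maximum; P''(-1) = 24 > 0 ⇒ local minimum; P''(3) = -56 < 0 ⇒ local maximum.
So the local minimum value is P(-1) = -73/6.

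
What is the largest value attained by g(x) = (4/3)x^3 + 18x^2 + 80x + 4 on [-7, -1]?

-178/3

g'(x) = 4x^2 + 36x + 80, which vanishes at x = -5 and x = -4.
Candidates: g(-7) = -394/3; g(-5) = -338/3; g(-4) = -340/3; g(-1) = -178/3.
Hence the absolute maximum is -178/3 at x = -1.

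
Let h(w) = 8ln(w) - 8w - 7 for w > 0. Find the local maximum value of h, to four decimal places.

h'(w) = 8/w − 8 = 0 gives w = 1.
h''(w) = -8/w², which is negative for w > 0, so this is a local maximum.
h(1) = 8·ln(1) - 8 - 7 ≈ -15.0000.

-15.0000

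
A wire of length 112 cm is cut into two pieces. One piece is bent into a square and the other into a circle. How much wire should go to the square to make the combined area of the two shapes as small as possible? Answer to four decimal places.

Let x be the length used for the square. Square side x/4; circle radius (112−x)/(2π).
A(x) = (x/4)² + π·((112−x)/(2π))² = x²/16 + (112−x)²/(4π) for 0 ≤ x ≤ 112. A'(x) = x/8 − (112−x)/(2π) = 0 gives x = 4·112/(π+4) ≈ 62.7311.
A'' = 1/8 + 1/(2π) > 0, so this gives the minimum combined area; x ≈ 62.7311 cm to the square.

62.7311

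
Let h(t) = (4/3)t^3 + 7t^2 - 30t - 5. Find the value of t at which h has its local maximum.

h'(t) = 4t^2 + 14t - 30 = 0 at t = -5, 3/2.
h''(t) = 8t + 14. h''(-5) = -26 < 0 ⇒ local maximum; h''(3/2) = 26 > 0 ⇒ local minimum.
The local maximum is h(-5) = 460/3.

-5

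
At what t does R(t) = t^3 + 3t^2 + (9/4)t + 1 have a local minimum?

R'(t) = 3t^2 + 6t + 9/4 = 0 at t = -3/2, -1/2.
Second-derivative test with R''(t) = 6t + 6: R''(-3/2) = -3 < 0 ⇒ local maximum; R''(-1/2) = 3 > 0 ⇒ local minimum.
The local minimum is R(-1/2) = 1/2.

-1/2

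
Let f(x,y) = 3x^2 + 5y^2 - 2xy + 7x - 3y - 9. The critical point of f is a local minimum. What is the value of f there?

-367/28

∂f/∂x = 6x - 2y + 7 = 0 and ∂f/∂y = -2x + 10y - 3 = 0, so (x, y) = (-8/7, 1/14).
The Hessian has f_{xx} = 6, f_{yy} = 10, f_{xy} = -2, giving D = 56 > 0 with f_{xx} > 0, so the point is a local minimum.
f(-8/7, 1/14) = -367/28.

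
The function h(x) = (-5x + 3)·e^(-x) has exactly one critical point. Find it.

8/5

h'(x) = (-5)·e^(-x) + (-5x + 3)·(-1)·e^(-x) = (5x - 8)·e^(-x). Since e^(-x) > 0, the only critical point is x = 8/5.
h''(8/5) has the same sign as 5 > 0, so this is a local minimum.
h(8/5) = (-5)·e^(-8/5) ≈ -1.0095.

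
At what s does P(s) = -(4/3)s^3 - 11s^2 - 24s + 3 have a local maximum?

-3/2

Critical points: P'(s) = -4s^2 - 22s - 24 vanishes at s = -4, -3/2.
Since P''(s) = -8s - 22, we get P''(-4) = 10 > 0 ⇒ local minimum; P''(-3/2) = -10 < 0 ⇒ local maximum.
Thus P has its local maximum at s = -3/2, with value 75/4.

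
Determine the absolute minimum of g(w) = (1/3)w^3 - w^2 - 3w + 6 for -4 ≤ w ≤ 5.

-58/3

g'(w) = w^2 - 2w - 3, which vanishes at w = -1 and w = 3.
Evaluating at the critical points and endpoints: g(-4) = -58/3; g(-1) = 23/3; g(3) = -3; g(5) = 23/3.
The minimum over the interval is -58/3, attained at w = -4.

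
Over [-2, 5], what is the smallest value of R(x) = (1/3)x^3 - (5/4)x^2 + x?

-29/3

R'(x) = x^2 - (5/2)x + 1, which vanishes at x = 1/2 and x = 2.
Candidates: R(-2) = -29/3; R(1/2) = 11/48; R(2) = -1/3; R(5) = 185/12.
The minimum over the interval is -29/3, attained at x = -2.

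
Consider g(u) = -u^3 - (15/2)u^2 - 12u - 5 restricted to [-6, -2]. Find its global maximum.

13

g'(u) = -3u^2 - 15u - 12, whose only zero in [-6, -2] is u = -4.
Candidates: g(-6) = 13; g(-4) = -13; g(-2) = -3.
The maximum over the interval is 13, attained at u = -6.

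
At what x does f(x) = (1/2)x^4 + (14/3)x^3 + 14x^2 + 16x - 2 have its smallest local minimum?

f'(x) = 2x^3 + 14x^2 + 28x + 16. Setting f'(x) = 0 gives x ∈ {-4, -2, -1}.
f''(x) = 6x^2 + 28x + 28. f''(-4) = 12 > 0 ⇒ local minimum; f''(-2) = -4 < 0 ⇒ local maximum; f''(-1) = 6 > 0 ⇒ local minimum.
The smallest local minimum is f(-4) = -38/3.

-4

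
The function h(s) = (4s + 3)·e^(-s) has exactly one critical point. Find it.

1/4

By the product rule, h'(s) = (-4s + 1)·e^(-s). Since e^(-s) > 0, the only critical point is s = 1/4.
h''(1/4) has the same sign as -4 < 0, so this is a local maximum.
h(1/4) = (4)·e^(-1/4) ≈ 3.1152.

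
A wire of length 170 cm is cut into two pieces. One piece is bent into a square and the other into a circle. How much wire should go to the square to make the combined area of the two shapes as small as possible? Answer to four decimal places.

Let x be the length used for the square. Square side x/4; circle radius (170−x)/(2π).
A(x) = (x/4)² + π·((170−x)/(2π))² = x²/16 + (170−x)²/(4π) for 0 ≤ x ≤ 170. A'(x) = x/8 − (170−x)/(2π) = 0 gives x = 4·170/(π+4) ≈ 95.2169.
A'' = 1/8 + 1/(2π) > 0, so this gives the minimum combined area; x ≈ 95.2169 cm to the square.

95.2169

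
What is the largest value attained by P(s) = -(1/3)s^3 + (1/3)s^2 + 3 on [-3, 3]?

The derivative is -s^2 + (2/3)s, which vanishes at s = 0 and s = 2/3.
Candidates: P(-3) = 15,  P(0) = 3,  P(2/3) = 247/81,  P(3) = -3.
So the maximum is P(-3) = 15.

15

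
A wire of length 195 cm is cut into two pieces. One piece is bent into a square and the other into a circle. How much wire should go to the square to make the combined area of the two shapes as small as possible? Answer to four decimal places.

109.2193

Let x be the length used for the square. Square side x/4; circle radius (195−x)/(2π).
A(x) = (x/4)² + π·((195−x)/(2π))² = x²/16 + (195−x)²/(4π) for 0 ≤ x ≤ 195. A'(x) = x/8 − (195−x)/(2π) = 0 gives x = 4·195/(π+4) ≈ 109.2193.
A'' = 1/8 + 1/(2π) > 0, so this gives the minimum combined area; x ≈ 109.2193 cm to the square.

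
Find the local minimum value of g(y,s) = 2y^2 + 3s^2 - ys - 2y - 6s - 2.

-142/23

∂g/∂y = 4y - s - 2 = 0 and ∂g/∂s = -y + 6s - 6 = 0, so (y, s) = (18/23, 26/23).
The Hessian has g_{yy} = 4, g_{ss} = 6, g_{ys} = -1, giving D = 23 > 0 with g_{yy} > 0, so the point is a local minimum.
g(18/23, 26/23) = -142/23.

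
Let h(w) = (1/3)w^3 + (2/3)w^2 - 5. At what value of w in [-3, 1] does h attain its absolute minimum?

-3

The derivative is w^2 + (4/3)w, which vanishes at w = -4/3 and w = 0.
Compare values at every candidate in [-3, 1]: h(-3) = -8,  h(-4/3) = -373/81,  h(0) = -5,  h(1) = -4.
Hence the absolute minimum is -8 at w = -3.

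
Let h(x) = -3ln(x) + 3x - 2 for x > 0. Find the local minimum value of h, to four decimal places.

h'(x) = -3/x + 3 = 0 gives x = 1.
h''(x) = 3/x², which is positive for x > 0, so this is a local minimum.
h(1) = -3·ln(1) + 3 - 2 ≈ 1.0000.

1.0000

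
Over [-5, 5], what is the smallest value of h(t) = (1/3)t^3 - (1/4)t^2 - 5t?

The derivative is t^2 - (1/2)t - 5, which vanishes at t = -2 and t = 5/2.
Candidates: h(-5) = -275/12, h(-2) = 19/3, h(5/2) = -425/48, h(5) = 125/12.
Hence the absolute minimum is -275/12 at t = -5.

-275/12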